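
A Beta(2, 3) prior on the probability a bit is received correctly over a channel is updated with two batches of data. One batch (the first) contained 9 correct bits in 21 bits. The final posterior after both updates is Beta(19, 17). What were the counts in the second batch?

8 correct bits and 2 errors

Sequential conjugate updates are equivalent to a single update on the pooled data, so total successes = posterior α − prior α and total failures = posterior β − prior β.
Total across both batches: 19−2=17 correct bits, 17−3=14 errors.
Subtract the first batch: 17−9=8 correct bits and 14−12=2 errors.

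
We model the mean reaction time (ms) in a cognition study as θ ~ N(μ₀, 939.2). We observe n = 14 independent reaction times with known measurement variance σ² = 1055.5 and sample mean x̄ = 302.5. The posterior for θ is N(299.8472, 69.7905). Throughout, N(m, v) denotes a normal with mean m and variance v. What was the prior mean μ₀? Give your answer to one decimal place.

The posterior mean is a precision-weighted average: μ_n = (τ₀μ₀ + τ_data·x̄)/(τ₀+τ_data), with τ₀=1/σ₀² and τ_data=n/σ².
Here τ₀ = 1/939.2 = 0.001065 and τ_data = 14/1055.5 = 0.013264, so τ_n = 0.014329.
Rearranging for μ₀: μ₀ = (μ_n·τ_n − τ_data·x̄)/τ₀ = (299.8472·0.014329 − 0.013264·302.5) / 0.001065 = 0.284151/0.001065 ≈ 266.8.

μ₀ = 266.8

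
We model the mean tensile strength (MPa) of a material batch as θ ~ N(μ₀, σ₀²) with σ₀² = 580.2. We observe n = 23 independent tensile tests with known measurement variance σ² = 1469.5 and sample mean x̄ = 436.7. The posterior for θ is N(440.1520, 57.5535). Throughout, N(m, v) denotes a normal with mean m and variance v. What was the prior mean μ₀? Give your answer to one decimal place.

μ₀ = 471.5

With known observation variance, the Normal–Normal posterior has precision τ_n = τ₀ + n/σ² and mean μ_n = (τ₀μ₀ + (n/σ²)x̄)/τ_n.
Here τ₀ = 1/580.2 = 0.001724 and τ_data = 23/1469.5 = 0.015652, so τ_n = 0.017376.
Rearranging for μ₀: μ₀ = (μ_n·τ_n − τ_data·x̄)/τ₀ = (440.1520·0.017376 − 0.015652·436.7) / 0.001724 = 0.812853/0.001724 ≈ 471.5.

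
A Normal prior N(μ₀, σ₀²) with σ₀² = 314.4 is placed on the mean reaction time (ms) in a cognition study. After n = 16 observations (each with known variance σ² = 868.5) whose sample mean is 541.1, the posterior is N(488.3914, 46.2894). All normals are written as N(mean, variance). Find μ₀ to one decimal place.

With known observation variance, the Normal–Normal posterior has precision τ_n = τ₀ + n/σ² and mean μ_n = (τ₀μ₀ + (n/σ²)x̄)/τ_n.
Here τ₀ = 1/314.4 = 0.003181 and τ_data = 16/868.5 = 0.018423, so τ_n = 0.021604.
Rearranging for μ₀: μ₀ = (μ_n·τ_n − τ_data·x̄)/τ₀ = (488.3914·0.021604 − 0.018423·541.1) / 0.003181 = 0.582523/0.003181 ≈ 183.1.

μ₀ = 183.1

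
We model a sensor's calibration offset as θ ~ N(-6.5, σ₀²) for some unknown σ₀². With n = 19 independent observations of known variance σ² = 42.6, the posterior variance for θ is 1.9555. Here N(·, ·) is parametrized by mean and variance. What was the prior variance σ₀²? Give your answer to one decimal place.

Posterior precision equals prior precision plus data precision: 1/σ_n² = 1/σ₀² + n/σ².
So 1/σ₀² = 1/1.9555 − 19/42.6 = 0.511378 − 0.446009 = 0.065369.
Hence σ₀² = 1/0.065369 ≈ 15.3.

σ₀² = 15.3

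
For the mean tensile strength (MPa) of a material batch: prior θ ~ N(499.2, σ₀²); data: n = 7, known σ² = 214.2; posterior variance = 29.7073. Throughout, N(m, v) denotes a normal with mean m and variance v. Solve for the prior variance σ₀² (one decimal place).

Posterior precision equals prior precision plus data precision: 1/σ_n² = 1/σ₀² + n/σ².
So 1/σ₀² = 1/29.7073 − 7/214.2 = 0.033662 − 0.032680 = 0.000982.
Hence σ₀² = 1/0.000982 ≈ 1018.3.

σ₀² = 1018.3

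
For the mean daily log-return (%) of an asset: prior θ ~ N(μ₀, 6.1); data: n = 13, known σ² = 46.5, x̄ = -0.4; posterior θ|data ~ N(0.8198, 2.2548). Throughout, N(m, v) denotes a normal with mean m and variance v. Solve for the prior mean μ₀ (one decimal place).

μ₀ = 2.9

With known observation variance, the Normal–Normal posterior has precision τ_n = τ₀ + n/σ² and mean μ_n = (τ₀μ₀ + (n/σ²)x̄)/τ_n.
Here τ₀ = 1/6.1 = 0.163934 and τ_data = 13/46.5 = 0.279570, so τ_n = 0.443504.
Rearranging for μ₀: μ₀ = (μ_n·τ_n − τ_data·x̄)/τ₀ = (0.8198·0.443504 − 0.279570·-0.4) / 0.163934 = 0.475413/0.163934 ≈ 2.9.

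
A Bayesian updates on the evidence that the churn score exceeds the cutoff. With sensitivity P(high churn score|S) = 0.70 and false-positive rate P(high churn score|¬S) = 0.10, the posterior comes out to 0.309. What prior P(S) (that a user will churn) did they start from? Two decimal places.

In odds form, posterior odds = prior odds × likelihood ratio, so prior odds = posterior odds ÷ LR.
Posterior odds = 0.309/(1−0.309) = 0.4472. LR = 0.70/0.10 = 7.0000.
Prior odds = 0.4472/7.0000 = 0.0639, so P(S) = 0.0639/(1+0.0639) ≈ 0.06.

P(S) = 0.06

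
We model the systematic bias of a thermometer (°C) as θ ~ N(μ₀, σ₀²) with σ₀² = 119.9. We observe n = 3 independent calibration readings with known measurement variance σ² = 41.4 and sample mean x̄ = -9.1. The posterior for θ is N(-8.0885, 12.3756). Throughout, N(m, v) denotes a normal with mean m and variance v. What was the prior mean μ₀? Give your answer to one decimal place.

μ₀ = 0.7

With known observation variance, the Normal–Normal posterior has precision τ_n = τ₀ + n/σ² and mean μ_n = (τ₀μ₀ + (n/σ²)x̄)/τ_n.
Here τ₀ = 1/119.9 = 0.008340 and τ_data = 3/41.4 = 0.072464, so τ_n = 0.080804.
Rearranging for μ₀: μ₀ = (μ_n·τ_n − τ_data·x̄)/τ₀ = (-8.0885·0.080804 − 0.072464·-9.1) / 0.008340 = 0.005839/0.008340 ≈ 0.7.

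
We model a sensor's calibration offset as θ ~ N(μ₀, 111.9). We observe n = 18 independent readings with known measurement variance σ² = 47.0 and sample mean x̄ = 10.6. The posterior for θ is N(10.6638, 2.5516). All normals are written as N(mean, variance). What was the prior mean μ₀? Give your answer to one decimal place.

μ₀ = 13.4

The posterior mean is a precision-weighted average: μ_n = (τ₀μ₀ + τ_data·x̄)/(τ₀+τ_data), with τ₀=1/σ₀² and τ_data=n/σ².
Here τ₀ = 1/111.9 = 0.008937 and τ_data = 18/47.0 = 0.382979, so τ_n = 0.391916.
Rearranging for μ₀: μ₀ = (μ_n·τ_n − τ_data·x̄)/τ₀ = (10.6638·0.391916 − 0.382979·10.6) / 0.008937 = 0.119736/0.008937 ≈ 13.4.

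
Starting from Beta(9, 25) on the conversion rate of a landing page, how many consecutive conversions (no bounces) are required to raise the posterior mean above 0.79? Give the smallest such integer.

After k conversions and 0 bounces the posterior is Beta(9+k, 25), with mean (9+k)/(9+25+k).
Set (9+k)/(34+k) > 0.79 and solve: k > (0.79·34 − 9)/(1 − 0.79) = 85.048.
The smallest integer exceeding 85.048 is 86, and checking k=86: (95)/(120) = 0.7917 > 0.79.

k = 86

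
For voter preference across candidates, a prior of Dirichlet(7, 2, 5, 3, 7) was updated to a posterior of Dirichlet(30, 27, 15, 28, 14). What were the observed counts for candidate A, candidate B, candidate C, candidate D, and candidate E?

For a Dirichlet(α) prior with multinomial counts c, the posterior is Dirichlet(α + c) componentwise.
Counts are posterior − prior componentwise: 30−7=23, 27−2=25, 15−5=10, 28−3=25, 14−7=7.

counts (23, 25, 10, 25, 7)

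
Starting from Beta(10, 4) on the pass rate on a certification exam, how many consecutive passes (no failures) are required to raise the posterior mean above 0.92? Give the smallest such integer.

After k passes and 0 failures the posterior is Beta(10+k, 4), with mean (10+k)/(10+4+k).
Set (10+k)/(14+k) > 0.92 and solve: k > (0.92·14 − 10)/(1 − 0.92) = 36.000.
The smallest integer exceeding 36.000 is 37.

k = 37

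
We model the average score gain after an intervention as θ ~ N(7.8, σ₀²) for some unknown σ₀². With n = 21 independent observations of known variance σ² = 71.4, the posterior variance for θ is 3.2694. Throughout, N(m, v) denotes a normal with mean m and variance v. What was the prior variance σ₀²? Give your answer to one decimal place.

σ₀² = 85.1

For the Normal–Normal model with known σ², precisions add: τ_n = τ₀ + n/σ².
So 1/σ₀² = 1/3.2694 − 21/71.4 = 0.305867 − 0.294118 = 0.011749.
Hence σ₀² = 1/0.011749 ≈ 85.1.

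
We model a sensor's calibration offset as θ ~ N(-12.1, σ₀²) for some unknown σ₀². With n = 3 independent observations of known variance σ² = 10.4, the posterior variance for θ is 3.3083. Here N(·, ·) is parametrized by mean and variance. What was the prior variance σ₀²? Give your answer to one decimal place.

σ₀² = 72.4

Posterior precision equals prior precision plus data precision: 1/σ_n² = 1/σ₀² + n/σ².
So 1/σ₀² = 1/3.3083 − 3/10.4 = 0.302270 − 0.288462 = 0.013808.
Hence σ₀² = 1/0.013808 ≈ 72.4.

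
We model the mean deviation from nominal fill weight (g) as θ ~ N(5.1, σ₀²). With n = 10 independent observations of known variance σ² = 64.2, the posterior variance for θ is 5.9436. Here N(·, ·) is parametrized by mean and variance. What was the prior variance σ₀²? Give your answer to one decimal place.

σ₀² = 80.1

Posterior precision equals prior precision plus data precision: 1/σ_n² = 1/σ₀² + n/σ².
So 1/σ₀² = 1/5.9436 − 10/64.2 = 0.168248 − 0.155763 = 0.012485.
Hence σ₀² = 1/0.012485 ≈ 80.1.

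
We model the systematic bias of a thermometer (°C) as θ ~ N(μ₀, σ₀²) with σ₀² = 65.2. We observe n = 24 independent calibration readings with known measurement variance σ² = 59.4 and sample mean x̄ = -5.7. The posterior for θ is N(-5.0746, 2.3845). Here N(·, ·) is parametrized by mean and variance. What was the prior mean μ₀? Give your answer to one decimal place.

μ₀ = 11.4

The posterior mean is a precision-weighted average: μ_n = (τ₀μ₀ + τ_data·x̄)/(τ₀+τ_data), with τ₀=1/σ₀² and τ_data=n/σ².
Here τ₀ = 1/65.2 = 0.015337 and τ_data = 24/59.4 = 0.404040, so τ_n = 0.419377.
Rearranging for μ₀: μ₀ = (μ_n·τ_n − τ_data·x̄)/τ₀ = (-5.0746·0.419377 − 0.404040·-5.7) / 0.015337 = 0.174857/0.015337 ≈ 11.4.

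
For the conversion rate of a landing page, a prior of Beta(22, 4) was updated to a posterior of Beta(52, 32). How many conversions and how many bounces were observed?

Under Beta–binomial conjugacy the posterior parameters are (a+s, b+f).
Match parameters: s=52−22=30, f=32−4=28.

30 conversions and 28 bounces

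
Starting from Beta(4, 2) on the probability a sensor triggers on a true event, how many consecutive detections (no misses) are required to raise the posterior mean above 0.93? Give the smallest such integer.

After k detections and 0 misses the posterior is Beta(4+k, 2), with mean (4+k)/(4+2+k).
Set (4+k)/(6+k) > 0.93 and solve: k > (0.93·6 − 4)/(1 − 0.93) = 22.571.
The smallest integer exceeding 22.571 is 23, and checking k=23: (27)/(29) = 0.9310 > 0.93.

k = 23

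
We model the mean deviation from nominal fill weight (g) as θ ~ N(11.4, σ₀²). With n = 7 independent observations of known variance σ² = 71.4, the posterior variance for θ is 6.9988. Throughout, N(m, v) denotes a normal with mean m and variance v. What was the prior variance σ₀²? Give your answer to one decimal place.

For the Normal–Normal model with known σ², precisions add: τ_n = τ₀ + n/σ².
So 1/σ₀² = 1/6.9988 − 7/71.4 = 0.142882 − 0.098039 = 0.044843.
Hence σ₀² = 1/0.044843 ≈ 22.3.

σ₀² = 22.3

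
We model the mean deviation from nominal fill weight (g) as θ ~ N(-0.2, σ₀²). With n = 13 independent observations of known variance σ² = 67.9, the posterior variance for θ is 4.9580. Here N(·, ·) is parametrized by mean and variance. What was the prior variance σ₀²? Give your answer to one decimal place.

Posterior precision equals prior precision plus data precision: 1/σ_n² = 1/σ₀² + n/σ².
So 1/σ₀² = 1/4.9580 − 13/67.9 = 0.201694 − 0.191458 = 0.010236.
Hence σ₀² = 1/0.010236 ≈ 97.7.

σ₀² = 97.7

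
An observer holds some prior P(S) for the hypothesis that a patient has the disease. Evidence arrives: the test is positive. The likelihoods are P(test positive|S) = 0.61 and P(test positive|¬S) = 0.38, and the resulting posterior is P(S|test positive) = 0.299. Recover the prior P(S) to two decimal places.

In odds form, posterior odds = prior odds × likelihood ratio, so prior odds = posterior odds ÷ LR.
Posterior odds = 0.299/(1−0.299) = 0.4265. LR = 0.61/0.38 = 1.6053.
Prior odds = 0.4265/1.6053 = 0.2657, so P(S) = 0.2657/(1+0.2657) ≈ 0.21.

P(S) = 0.21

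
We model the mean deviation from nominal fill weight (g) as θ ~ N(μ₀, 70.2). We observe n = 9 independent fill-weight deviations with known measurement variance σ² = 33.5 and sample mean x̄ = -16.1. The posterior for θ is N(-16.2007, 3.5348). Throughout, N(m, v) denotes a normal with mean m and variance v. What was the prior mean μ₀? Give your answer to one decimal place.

μ₀ = -18.1

With known observation variance, the Normal–Normal posterior has precision τ_n = τ₀ + n/σ² and mean μ_n = (τ₀μ₀ + (n/σ²)x̄)/τ_n.
Here τ₀ = 1/70.2 = 0.014245 and τ_data = 9/33.5 = 0.268657, so τ_n = 0.282902.
Rearranging for μ₀: μ₀ = (μ_n·τ_n − τ_data·x̄)/τ₀ = (-16.2007·0.282902 − 0.268657·-16.1) / 0.014245 = -0.257833/0.014245 ≈ -18.1.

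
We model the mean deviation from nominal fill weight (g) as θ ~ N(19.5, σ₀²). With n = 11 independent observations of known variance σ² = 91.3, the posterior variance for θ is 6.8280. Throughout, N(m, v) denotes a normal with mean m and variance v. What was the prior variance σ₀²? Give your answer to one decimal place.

σ₀² = 38.5

Posterior precision equals prior precision plus data precision: 1/σ_n² = 1/σ₀² + n/σ².
So 1/σ₀² = 1/6.8280 − 11/91.3 = 0.146456 − 0.120482 = 0.025974.
Hence σ₀² = 1/0.025974 ≈ 38.5.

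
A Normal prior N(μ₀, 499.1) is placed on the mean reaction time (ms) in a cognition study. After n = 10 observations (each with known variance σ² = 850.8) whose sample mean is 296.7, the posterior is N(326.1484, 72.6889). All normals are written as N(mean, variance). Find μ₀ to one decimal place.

With known observation variance, the Normal–Normal posterior has precision τ_n = τ₀ + n/σ² and mean μ_n = (τ₀μ₀ + (n/σ²)x̄)/τ_n.
Here τ₀ = 1/499.1 = 0.002004 and τ_data = 10/850.8 = 0.011754, so τ_n = 0.013758.
Rearranging for μ₀: μ₀ = (μ_n·τ_n − τ_data·x̄)/τ₀ = (326.1484·0.013758 − 0.011754·296.7) / 0.002004 = 0.999738/0.002004 ≈ 498.9.

μ₀ = 498.9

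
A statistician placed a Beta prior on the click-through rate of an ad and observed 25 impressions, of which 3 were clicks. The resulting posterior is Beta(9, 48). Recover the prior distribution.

Beta(6, 26)

A Beta(α, β) prior with s successes and f failures in binomial data gives a Beta(α+s, β+f) posterior.
Subtract the data counts: 9−3=6, 48−22=26.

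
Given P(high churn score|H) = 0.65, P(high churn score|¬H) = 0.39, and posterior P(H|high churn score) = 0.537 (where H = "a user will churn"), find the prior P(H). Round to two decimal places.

Bayes' rule in odds form gives O(H|E) = O(H)·[P(E|H)/P(E|¬H)], hence O(H) = O(H|E)/LR.
Posterior odds = 0.537/(1−0.537) = 1.1598. LR = 0.65/0.39 = 1.6667.
Prior odds = 1.1598/1.6667 = 0.6959, so P(H) = 0.6959/(1+0.6959) ≈ 0.41.

P(H) = 0.41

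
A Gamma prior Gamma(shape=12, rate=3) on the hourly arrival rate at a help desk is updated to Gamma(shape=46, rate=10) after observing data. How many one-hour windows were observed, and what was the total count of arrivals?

n = 7 one-hour windows with total 34 arrivals

Gamma–Poisson conjugacy: posterior shape = α + Σxᵢ, posterior rate = β + n.
Matching: Σxᵢ = 46 − 12 = 34 and n = 10 − 3 = 7.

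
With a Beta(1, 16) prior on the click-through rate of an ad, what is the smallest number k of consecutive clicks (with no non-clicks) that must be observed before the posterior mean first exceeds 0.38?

k = 9

After k clicks and 0 non-clicks the posterior is Beta(1+k, 16), with mean (1+k)/(1+16+k).
Set (1+k)/(17+k) > 0.38 and solve: k > (0.38·17 − 1)/(1 − 0.38) = 8.806.
The smallest integer exceeding 8.806 is 9.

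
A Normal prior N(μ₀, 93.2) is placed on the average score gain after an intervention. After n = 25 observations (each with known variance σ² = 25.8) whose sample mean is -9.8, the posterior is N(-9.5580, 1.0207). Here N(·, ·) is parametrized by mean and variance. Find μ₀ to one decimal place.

μ₀ = 12.3

With known observation variance, the Normal–Normal posterior has precision τ_n = τ₀ + n/σ² and mean μ_n = (τ₀μ₀ + (n/σ²)x̄)/τ_n.
Here τ₀ = 1/93.2 = 0.010730 and τ_data = 25/25.8 = 0.968992, so τ_n = 0.979722.
Rearranging for μ₀: μ₀ = (μ_n·τ_n − τ_data·x̄)/τ₀ = (-9.5580·0.979722 − 0.968992·-9.8) / 0.010730 = 0.131939/0.010730 ≈ 12.3.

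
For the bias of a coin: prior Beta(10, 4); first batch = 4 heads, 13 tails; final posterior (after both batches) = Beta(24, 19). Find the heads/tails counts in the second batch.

Because Beta–binomial updating is additive in the counts, the combined data contributed (α_post−α_prior, β_post−β_prior) successes and failures.
Total across both batches: 24−10=14 heads, 19−4=15 tails.
Subtract the first batch: 14−4=10 heads and 15−13=2 tails.

10 heads and 2 tails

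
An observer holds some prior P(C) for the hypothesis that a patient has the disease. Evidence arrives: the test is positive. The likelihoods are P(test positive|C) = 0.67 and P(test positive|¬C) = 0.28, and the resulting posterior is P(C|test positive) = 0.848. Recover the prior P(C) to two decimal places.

P(C) = 0.70

Bayes' rule in odds form gives O(C|E) = O(C)·[P(E|C)/P(E|¬C)], hence O(C) = O(C|E)/LR.
Posterior odds = 0.848/(1−0.848) = 5.5789. LR = 0.67/0.28 = 2.3929.
Prior odds = 5.5789/2.3929 = 2.3314, so P(C) = 2.3314/(1+2.3314) ≈ 0.70.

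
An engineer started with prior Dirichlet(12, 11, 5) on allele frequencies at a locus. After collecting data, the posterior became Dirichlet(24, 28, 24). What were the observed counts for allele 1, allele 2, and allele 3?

counts (12, 17, 19)

For a Dirichlet(α) prior with multinomial counts c, the posterior is Dirichlet(α + c) componentwise.
Counts are posterior − prior componentwise: 24−12=12, 28−11=17, 24−5=19.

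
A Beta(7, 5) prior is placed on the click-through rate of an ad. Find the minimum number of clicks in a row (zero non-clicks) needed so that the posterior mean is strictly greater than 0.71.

After k clicks and 0 non-clicks the posterior is Beta(7+k, 5), with mean (7+k)/(7+5+k).
Set (7+k)/(12+k) > 0.71 and solve: k > (0.71·12 − 7)/(1 − 0.71) = 5.241.
The smallest integer exceeding 5.241 is 6, and checking k=6: (13)/(18) = 0.7222 > 0.71.

k = 6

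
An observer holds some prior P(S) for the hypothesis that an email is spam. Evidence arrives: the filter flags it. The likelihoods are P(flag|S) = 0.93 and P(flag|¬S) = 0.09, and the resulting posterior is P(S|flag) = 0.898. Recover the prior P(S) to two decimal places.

In odds form, posterior odds = prior odds × likelihood ratio, so prior odds = posterior odds ÷ LR.
Posterior odds = 0.898/(1−0.898) = 8.8039. LR = 0.93/0.09 = 10.3333.
Prior odds = 8.8039/10.3333 = 0.8520, so P(S) = 0.8520/(1+0.8520) ≈ 0.46.

P(S) = 0.46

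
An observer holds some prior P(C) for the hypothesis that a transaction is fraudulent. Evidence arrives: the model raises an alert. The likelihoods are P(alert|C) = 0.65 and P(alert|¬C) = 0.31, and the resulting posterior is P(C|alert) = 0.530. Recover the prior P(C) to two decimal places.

Bayes' rule in odds form gives O(C|E) = O(C)·[P(E|C)/P(E|¬C)], hence O(C) = O(C|E)/LR.
Posterior odds = 0.530/(1−0.530) = 1.1277. LR = 0.65/0.31 = 2.0968.
Prior odds = 1.1277/2.0968 = 0.5378, so P(C) = 0.5378/(1+0.5378) ≈ 0.35.

P(C) = 0.35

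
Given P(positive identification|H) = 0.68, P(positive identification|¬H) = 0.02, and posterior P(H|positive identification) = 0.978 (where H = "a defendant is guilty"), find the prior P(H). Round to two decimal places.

In odds form, posterior odds = prior odds × likelihood ratio, so prior odds = posterior odds ÷ LR.
Posterior odds = 0.978/(1−0.978) = 44.4545. LR = 0.68/0.02 = 34.0000.
Prior odds = 44.4545/34.0000 = 1.3075, so P(H) = 1.3075/(1+1.3075) ≈ 0.57.

P(H) = 0.57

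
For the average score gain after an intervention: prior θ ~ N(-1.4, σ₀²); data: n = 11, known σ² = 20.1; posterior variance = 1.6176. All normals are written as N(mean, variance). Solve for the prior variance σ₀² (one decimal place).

For the Normal–Normal model with known σ², precisions add: τ_n = τ₀ + n/σ².
So 1/σ₀² = 1/1.6176 − 11/20.1 = 0.618200 − 0.547264 = 0.070936.
Hence σ₀² = 1/0.070936 ≈ 14.1.

σ₀² = 14.1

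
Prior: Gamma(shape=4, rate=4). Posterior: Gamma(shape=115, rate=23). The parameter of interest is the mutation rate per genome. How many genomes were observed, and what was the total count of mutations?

Gamma–Poisson conjugacy: posterior shape = α + Σxᵢ, posterior rate = β + n.
Matching: Σxᵢ = 115 − 4 = 111 and n = 23 − 4 = 19.

n = 19 genomes with total 111 mutations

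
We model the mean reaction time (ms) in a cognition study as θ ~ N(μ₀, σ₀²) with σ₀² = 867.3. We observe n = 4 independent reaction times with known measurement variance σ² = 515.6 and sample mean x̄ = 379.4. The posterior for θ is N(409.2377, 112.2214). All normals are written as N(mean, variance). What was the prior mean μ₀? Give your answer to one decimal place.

μ₀ = 610.0

With known observation variance, the Normal–Normal posterior has precision τ_n = τ₀ + n/σ² and mean μ_n = (τ₀μ₀ + (n/σ²)x̄)/τ_n.
Here τ₀ = 1/867.3 = 0.001153 and τ_data = 4/515.6 = 0.007758, so τ_n = 0.008911.
Rearranging for μ₀: μ₀ = (μ_n·τ_n − τ_data·x̄)/τ₀ = (409.2377·0.008911 − 0.007758·379.4) / 0.001153 = 0.703332/0.001153 ≈ 610.0.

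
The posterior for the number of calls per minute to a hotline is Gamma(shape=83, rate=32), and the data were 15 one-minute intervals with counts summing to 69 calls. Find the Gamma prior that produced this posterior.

A Gamma(α, β) prior (rate parametrization) on a Poisson rate with n observations summing to S gives posterior Gamma(α+S, β+n).
So α = 83 − 69 = 14 and β = 32 − 15 = 17.

Gamma(shape=14, rate=17)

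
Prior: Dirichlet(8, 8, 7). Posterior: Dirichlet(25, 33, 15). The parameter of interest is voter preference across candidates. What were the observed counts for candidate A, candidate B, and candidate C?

For a Dirichlet(α) prior with multinomial counts c, the posterior is Dirichlet(α + c) componentwise.
Counts are posterior − prior componentwise: 25−8=17, 33−8=25, 15−7=8.

counts (17, 25, 8)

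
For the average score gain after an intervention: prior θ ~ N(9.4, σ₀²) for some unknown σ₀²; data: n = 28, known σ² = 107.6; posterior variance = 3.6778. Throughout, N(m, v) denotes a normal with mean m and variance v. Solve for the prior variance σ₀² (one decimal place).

For the Normal–Normal model with known σ², precisions add: τ_n = τ₀ + n/σ².
So 1/σ₀² = 1/3.6778 − 28/107.6 = 0.271902 − 0.260223 = 0.011679.
Hence σ₀² = 1/0.011679 ≈ 85.6.

σ₀² = 85.6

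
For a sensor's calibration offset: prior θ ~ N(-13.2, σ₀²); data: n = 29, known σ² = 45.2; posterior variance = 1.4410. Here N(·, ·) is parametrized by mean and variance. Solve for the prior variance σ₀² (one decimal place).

Posterior precision equals prior precision plus data precision: 1/σ_n² = 1/σ₀² + n/σ².
So 1/σ₀² = 1/1.4410 − 29/45.2 = 0.693963 − 0.641593 = 0.052370.
Hence σ₀² = 1/0.052370 ≈ 19.1.

σ₀² = 19.1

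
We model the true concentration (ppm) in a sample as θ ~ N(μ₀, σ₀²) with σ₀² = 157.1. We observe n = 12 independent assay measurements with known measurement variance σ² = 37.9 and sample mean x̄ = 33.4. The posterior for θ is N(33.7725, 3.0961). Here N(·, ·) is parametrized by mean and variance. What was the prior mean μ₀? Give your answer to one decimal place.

μ₀ = 52.3

With known observation variance, the Normal–Normal posterior has precision τ_n = τ₀ + n/σ² and mean μ_n = (τ₀μ₀ + (n/σ²)x̄)/τ_n.
Here τ₀ = 1/157.1 = 0.006365 and τ_data = 12/37.9 = 0.316623, so τ_n = 0.322988.
Rearranging for μ₀: μ₀ = (μ_n·τ_n − τ_data·x̄)/τ₀ = (33.7725·0.322988 − 0.316623·33.4) / 0.006365 = 0.332904/0.006365 ≈ 52.3.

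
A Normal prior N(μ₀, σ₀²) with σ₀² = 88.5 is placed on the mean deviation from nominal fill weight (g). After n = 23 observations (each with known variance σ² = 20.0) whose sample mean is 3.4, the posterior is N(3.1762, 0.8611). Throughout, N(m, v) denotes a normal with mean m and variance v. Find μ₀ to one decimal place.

With known observation variance, the Normal–Normal posterior has precision τ_n = τ₀ + n/σ² and mean μ_n = (τ₀μ₀ + (n/σ²)x̄)/τ_n.
Here τ₀ = 1/88.5 = 0.011299 and τ_data = 23/20.0 = 1.150000, so τ_n = 1.161299.
Rearranging for μ₀: μ₀ = (μ_n·τ_n − τ_data·x̄)/τ₀ = (3.1762·1.161299 − 1.150000·3.4) / 0.011299 = -0.221482/0.011299 ≈ -19.6.

μ₀ = -19.6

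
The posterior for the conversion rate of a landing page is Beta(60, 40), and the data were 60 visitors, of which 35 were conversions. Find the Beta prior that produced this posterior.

A Beta(α, β) prior with s successes and f failures in binomial data gives a Beta(α+s, β+f) posterior.
Subtract the data counts: 60−35=25, 40−25=15.

Beta(25, 15)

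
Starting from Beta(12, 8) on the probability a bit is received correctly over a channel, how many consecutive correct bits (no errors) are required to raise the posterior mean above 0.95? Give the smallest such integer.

After k correct bits and 0 errors the posterior is Beta(12+k, 8), with mean (12+k)/(12+8+k).
Set (12+k)/(20+k) > 0.95 and solve: k > (0.95·20 − 12)/(1 − 0.95) = 140.000.
The smallest integer exceeding 140.000 is 141, and checking k=141: (153)/(161) = 0.9503 > 0.95.

k = 141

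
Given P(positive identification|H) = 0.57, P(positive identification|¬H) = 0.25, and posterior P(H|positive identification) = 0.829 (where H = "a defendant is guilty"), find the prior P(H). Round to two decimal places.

Bayes' rule in odds form gives O(H|E) = O(H)·[P(E|H)/P(E|¬H)], hence O(H) = O(H|E)/LR.
Posterior odds = 0.829/(1−0.829) = 4.8480. LR = 0.57/0.25 = 2.2800.
Prior odds = 4.8480/2.2800 = 2.1263, so P(H) = 2.1263/(1+2.1263) ≈ 0.68.

P(H) = 0.68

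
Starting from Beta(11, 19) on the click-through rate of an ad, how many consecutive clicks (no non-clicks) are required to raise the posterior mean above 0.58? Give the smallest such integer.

k = 16

After k clicks and 0 non-clicks the posterior is Beta(11+k, 19), with mean (11+k)/(11+19+k).
Set (11+k)/(30+k) > 0.58 and solve: k > (0.58·30 − 11)/(1 − 0.58) = 15.238.
The smallest integer exceeding 15.238 is 16.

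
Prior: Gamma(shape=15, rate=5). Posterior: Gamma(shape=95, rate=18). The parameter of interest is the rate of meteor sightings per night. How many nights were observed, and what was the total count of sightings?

n = 13 nights with total 80 sightings

Gamma–Poisson conjugacy: posterior shape = α + Σxᵢ, posterior rate = β + n.
Matching: Σxᵢ = 95 − 15 = 80 and n = 18 − 5 = 13.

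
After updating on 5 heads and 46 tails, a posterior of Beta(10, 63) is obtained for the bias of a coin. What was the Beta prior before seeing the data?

Beta(5, 17)

A Beta(a, b) prior with s successes and f failures in binomial data gives a Beta(a+s, b+f) posterior.
So a = 10 − 5 = 5 and b = 63 − 46 = 17.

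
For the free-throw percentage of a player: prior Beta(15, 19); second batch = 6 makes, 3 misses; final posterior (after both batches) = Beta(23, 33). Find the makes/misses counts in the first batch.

Sequential conjugate updates are equivalent to a single update on the pooled data, so total successes = posterior α − prior α and total failures = posterior β − prior β.
Total across both batches: 23−15=8 makes, 33−19=14 misses.
Subtract the second batch: 8−6=2 makes and 14−3=11 misses.

2 makes and 11 misses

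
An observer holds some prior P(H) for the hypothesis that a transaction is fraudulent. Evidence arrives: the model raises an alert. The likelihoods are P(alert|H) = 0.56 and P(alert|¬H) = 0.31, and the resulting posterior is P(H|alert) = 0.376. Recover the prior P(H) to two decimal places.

In odds form, posterior odds = prior odds × likelihood ratio, so prior odds = posterior odds ÷ LR.
Posterior odds = 0.376/(1−0.376) = 0.6026. LR = 0.56/0.31 = 1.8065.
Prior odds = 0.6026/1.8065 = 0.3336, so P(H) = 0.3336/(1+0.3336) ≈ 0.25.

P(H) = 0.25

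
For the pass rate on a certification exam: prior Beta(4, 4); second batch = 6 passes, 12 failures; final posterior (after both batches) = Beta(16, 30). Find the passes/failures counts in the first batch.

Because Beta–binomial updating is additive in the counts, the combined data contributed (α_post−α_prior, β_post−β_prior) successes and failures.
Total across both batches: 16−4=12 passes, 30−4=26 failures.
Subtract the second batch: 12−6=6 passes and 26−12=14 failures.

6 passes and 14 failures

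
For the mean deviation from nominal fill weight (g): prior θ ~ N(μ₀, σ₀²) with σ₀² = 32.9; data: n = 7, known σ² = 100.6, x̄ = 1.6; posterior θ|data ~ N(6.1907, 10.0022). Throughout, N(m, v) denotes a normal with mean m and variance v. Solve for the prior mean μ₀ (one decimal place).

The posterior mean is a precision-weighted average: μ_n = (τ₀μ₀ + τ_data·x̄)/(τ₀+τ_data), with τ₀=1/σ₀² and τ_data=n/σ².
Here τ₀ = 1/32.9 = 0.030395 and τ_data = 7/100.6 = 0.069583, so τ_n = 0.099978.
Rearranging for μ₀: μ₀ = (μ_n·τ_n − τ_data·x̄)/τ₀ = (6.1907·0.099978 − 0.069583·1.6) / 0.030395 = 0.507601/0.030395 ≈ 16.7.

μ₀ = 16.7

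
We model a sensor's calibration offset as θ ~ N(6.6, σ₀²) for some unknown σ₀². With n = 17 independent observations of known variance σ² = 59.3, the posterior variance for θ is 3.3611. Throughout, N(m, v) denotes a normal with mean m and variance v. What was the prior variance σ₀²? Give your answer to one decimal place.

Posterior precision equals prior precision plus data precision: 1/σ_n² = 1/σ₀² + n/σ².
So 1/σ₀² = 1/3.3611 − 17/59.3 = 0.297522 − 0.286678 = 0.010844.
Hence σ₀² = 1/0.010844 ≈ 92.2.

σ₀² = 92.2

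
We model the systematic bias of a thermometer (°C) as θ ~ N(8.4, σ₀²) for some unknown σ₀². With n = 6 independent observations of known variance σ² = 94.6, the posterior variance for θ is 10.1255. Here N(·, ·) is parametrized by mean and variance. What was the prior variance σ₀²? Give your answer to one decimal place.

σ₀² = 28.3

For the Normal–Normal model with known σ², precisions add: τ_n = τ₀ + n/σ².
So 1/σ₀² = 1/10.1255 − 6/94.6 = 0.098761 − 0.063425 = 0.035336.
Hence σ₀² = 1/0.035336 ≈ 28.3.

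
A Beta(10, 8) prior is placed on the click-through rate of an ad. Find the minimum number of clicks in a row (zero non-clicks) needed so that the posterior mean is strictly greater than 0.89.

After k clicks and 0 non-clicks the posterior is Beta(10+k, 8), with mean (10+k)/(10+8+k).
Set (10+k)/(18+k) > 0.89 and solve: k > (0.89·18 − 10)/(1 − 0.89) = 54.727.
The smallest integer exceeding 54.727 is 55.

k = 55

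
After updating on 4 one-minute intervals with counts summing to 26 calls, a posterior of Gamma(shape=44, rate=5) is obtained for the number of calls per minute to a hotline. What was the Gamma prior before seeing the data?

Gamma–Poisson conjugacy: posterior shape = α + Σxᵢ, posterior rate = β + n.
So α = 44 − 26 = 18 and β = 5 − 4 = 1.

Gamma(shape=18, rate=1)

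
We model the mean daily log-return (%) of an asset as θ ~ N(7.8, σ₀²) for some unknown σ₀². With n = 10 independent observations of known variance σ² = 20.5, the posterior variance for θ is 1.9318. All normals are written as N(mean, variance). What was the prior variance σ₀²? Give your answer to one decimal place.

For the Normal–Normal model with known σ², precisions add: τ_n = τ₀ + n/σ².
So 1/σ₀² = 1/1.9318 − 10/20.5 = 0.517652 − 0.487805 = 0.029847.
Hence σ₀² = 1/0.029847 ≈ 33.5.

σ₀² = 33.5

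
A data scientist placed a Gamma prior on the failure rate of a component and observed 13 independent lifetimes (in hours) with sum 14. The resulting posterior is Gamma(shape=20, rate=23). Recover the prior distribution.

Gamma–exponential conjugacy: posterior shape = α + n, posterior rate = β + Σtᵢ.
So α = 20 − 13 = 7 and β = 23 − 14 = 9.

Gamma(shape=7, rate=9)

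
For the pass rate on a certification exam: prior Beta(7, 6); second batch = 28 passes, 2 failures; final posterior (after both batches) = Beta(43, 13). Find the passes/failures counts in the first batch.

8 passes and 5 failures

Because Beta–binomial updating is additive in the counts, the combined data contributed (α_post−α_prior, β_post−β_prior) successes and failures.
Total across both batches: 43−7=36 passes, 13−6=7 failures.
Subtract the second batch: 36−28=8 passes and 7−2=5 failures.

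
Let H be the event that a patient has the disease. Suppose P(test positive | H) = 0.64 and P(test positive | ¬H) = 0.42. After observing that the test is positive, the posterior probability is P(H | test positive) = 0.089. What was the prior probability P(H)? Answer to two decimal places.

In odds form, posterior odds = prior odds × likelihood ratio, so prior odds = posterior odds ÷ LR.
Posterior odds = 0.089/(1−0.089) = 0.0977. LR = 0.64/0.42 = 1.5238.
Prior odds = 0.0977/1.5238 = 0.0641, so P(H) = 0.0641/(1+0.0641) ≈ 0.06.

P(H) = 0.06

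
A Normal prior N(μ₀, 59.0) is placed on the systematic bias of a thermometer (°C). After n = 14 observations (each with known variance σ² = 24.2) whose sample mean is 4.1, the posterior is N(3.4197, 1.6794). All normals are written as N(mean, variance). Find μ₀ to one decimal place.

μ₀ = -19.8

With known observation variance, the Normal–Normal posterior has precision τ_n = τ₀ + n/σ² and mean μ_n = (τ₀μ₀ + (n/σ²)x̄)/τ_n.
Here τ₀ = 1/59.0 = 0.016949 and τ_data = 14/24.2 = 0.578512, so τ_n = 0.595461.
Rearranging for μ₀: μ₀ = (μ_n·τ_n − τ_data·x̄)/τ₀ = (3.4197·0.595461 − 0.578512·4.1) / 0.016949 = -0.335601/0.016949 ≈ -19.8.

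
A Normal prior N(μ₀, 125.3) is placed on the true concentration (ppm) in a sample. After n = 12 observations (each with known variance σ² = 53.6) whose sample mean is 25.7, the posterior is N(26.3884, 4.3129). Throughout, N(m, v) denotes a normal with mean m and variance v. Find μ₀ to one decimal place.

μ₀ = 45.7

With known observation variance, the Normal–Normal posterior has precision τ_n = τ₀ + n/σ² and mean μ_n = (τ₀μ₀ + (n/σ²)x̄)/τ_n.
Here τ₀ = 1/125.3 = 0.007981 and τ_data = 12/53.6 = 0.223881, so τ_n = 0.231862.
Rearranging for μ₀: μ₀ = (μ_n·τ_n − τ_data·x̄)/τ₀ = (26.3884·0.231862 − 0.223881·25.7) / 0.007981 = 0.364726/0.007981 ≈ 45.7.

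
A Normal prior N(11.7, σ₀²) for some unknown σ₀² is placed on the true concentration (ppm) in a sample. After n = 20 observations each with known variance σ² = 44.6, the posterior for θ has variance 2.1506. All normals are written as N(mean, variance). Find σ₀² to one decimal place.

Posterior precision equals prior precision plus data precision: 1/σ_n² = 1/σ₀² + n/σ².
So 1/σ₀² = 1/2.1506 − 20/44.6 = 0.464987 − 0.448430 = 0.016557.
Hence σ₀² = 1/0.016557 ≈ 60.4.

σ₀² = 60.4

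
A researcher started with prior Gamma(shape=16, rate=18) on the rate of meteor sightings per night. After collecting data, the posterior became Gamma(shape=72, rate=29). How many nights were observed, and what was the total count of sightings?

Gamma–Poisson conjugacy: posterior shape = α + Σxᵢ, posterior rate = β + n.
Matching: Σxᵢ = 72 − 16 = 56 and n = 29 − 18 = 11.

n = 11 nights with total 56 sightings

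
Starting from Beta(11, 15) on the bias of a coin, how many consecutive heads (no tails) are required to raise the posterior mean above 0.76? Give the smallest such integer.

k = 37

After k heads and 0 tails the posterior is Beta(11+k, 15), with mean (11+k)/(11+15+k).
Set (11+k)/(26+k) > 0.76 and solve: k > (0.76·26 − 11)/(1 − 0.76) = 36.500.
The smallest integer exceeding 36.500 is 37, and checking k=37: (48)/(63) = 0.7619 > 0.76.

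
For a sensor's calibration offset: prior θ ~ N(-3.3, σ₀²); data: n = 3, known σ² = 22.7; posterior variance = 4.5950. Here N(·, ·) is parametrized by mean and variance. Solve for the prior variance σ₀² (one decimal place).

Posterior precision equals prior precision plus data precision: 1/σ_n² = 1/σ₀² + n/σ².
So 1/σ₀² = 1/4.5950 − 3/22.7 = 0.217628 − 0.132159 = 0.085469.
Hence σ₀² = 1/0.085469 ≈ 11.7.

σ₀² = 11.7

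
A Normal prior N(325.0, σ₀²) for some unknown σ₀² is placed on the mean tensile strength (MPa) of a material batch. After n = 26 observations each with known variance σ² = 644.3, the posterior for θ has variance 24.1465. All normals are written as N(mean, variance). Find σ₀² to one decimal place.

For the Normal–Normal model with known σ², precisions add: τ_n = τ₀ + n/σ².
So 1/σ₀² = 1/24.1465 − 26/644.3 = 0.041414 − 0.040354 = 0.001060.
Hence σ₀² = 1/0.001060 ≈ 943.4.

σ₀² = 943.4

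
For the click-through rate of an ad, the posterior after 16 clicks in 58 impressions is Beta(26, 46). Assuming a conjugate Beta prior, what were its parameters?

Beta(10, 4)

Under Beta–binomial conjugacy the posterior parameters are (a+s, b+f).
So a = 26 − 16 = 10 and b = 46 − 42 = 4.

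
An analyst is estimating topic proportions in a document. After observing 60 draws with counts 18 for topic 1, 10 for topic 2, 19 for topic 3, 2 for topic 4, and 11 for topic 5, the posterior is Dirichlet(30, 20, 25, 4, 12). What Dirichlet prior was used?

Dirichlet(12, 10, 6, 2, 1)

For a Dirichlet(α) prior with multinomial counts c, the posterior is Dirichlet(α + c) componentwise.
Subtract each count from the matching posterior parameter: 30−18=12, 20−10=10, 25−19=6, 4−2=2, 12−11=1.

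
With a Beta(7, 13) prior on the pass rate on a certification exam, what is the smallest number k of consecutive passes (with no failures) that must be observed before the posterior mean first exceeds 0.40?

After k passes and 0 failures the posterior is Beta(7+k, 13), with mean (7+k)/(7+13+k).
Set (7+k)/(20+k) > 0.40 and solve: k > (0.40·20 − 7)/(1 − 0.40) = 1.667.
The smallest integer exceeding 1.667 is 2.

k = 2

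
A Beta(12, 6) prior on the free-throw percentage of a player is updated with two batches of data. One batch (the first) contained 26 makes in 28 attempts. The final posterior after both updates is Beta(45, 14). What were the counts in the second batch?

7 makes and 6 misses

Because Beta–binomial updating is additive in the counts, the combined data contributed (α_post−α_prior, β_post−β_prior) successes and failures.
Total across both batches: 45−12=33 makes, 14−6=8 misses.
Subtract the first batch: 33−26=7 makes and 8−2=6 misses.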